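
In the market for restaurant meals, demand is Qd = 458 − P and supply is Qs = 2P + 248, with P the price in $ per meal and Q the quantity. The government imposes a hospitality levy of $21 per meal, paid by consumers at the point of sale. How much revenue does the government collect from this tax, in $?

Without the tax, 458 − P = 2P + 248 gives 3P = 210, so P* = $70 and Q* = 388.
With the tax collected from consumers, demand (in seller-price terms) shifts: Qd = 458 − (P + 21).
Solving gives Q = 374 with consumers paying $84 and suppliers receiving $63 (the $21 wedge).
Revenue = t · Q = 21 · 374 = $7854.

Tax revenue = $7854.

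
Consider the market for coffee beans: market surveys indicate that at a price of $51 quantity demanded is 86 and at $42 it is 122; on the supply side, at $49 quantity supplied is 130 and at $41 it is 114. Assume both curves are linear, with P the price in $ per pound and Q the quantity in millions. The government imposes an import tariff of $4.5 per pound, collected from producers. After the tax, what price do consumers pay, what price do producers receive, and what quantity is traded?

Consumers pay $44.5; producers receive $40; quantity = 112.

Demand slope: (122 − 86)/(42 − 51) = -4, so Qd = 290 − 4P.
Supply slope: (114 − 130)/(41 − 49) = 2, so Qs = 2P + 32.
Without the tax, 290 − 4P = 2P + 32 gives 6P = 258, so P* = $43 and Q* = 118.
With the tax collected from producers, supply shifts: Qs = 2(P − 4.5) + 32.
New equilibrium: consumers pay $44.5, producers receive $40, Q = 112. (Wedge: Pb − Ps = 4.5.)
The less price-elastic side of the market bears the larger share of a per-unit tax.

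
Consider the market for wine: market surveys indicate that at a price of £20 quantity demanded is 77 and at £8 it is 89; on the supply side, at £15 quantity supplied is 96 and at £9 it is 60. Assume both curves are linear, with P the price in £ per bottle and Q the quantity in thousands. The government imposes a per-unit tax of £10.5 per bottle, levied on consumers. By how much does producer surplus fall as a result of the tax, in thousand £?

Producer surplus falls by £119.25 thousand.

Demand slope: (89 − 77)/(8 − 20) = -1, so Qd = 97 − P.
Supply slope: (60 − 96)/(9 − 15) = 6, so Qs = 6P + 6.
Before the tax: set 97 − P = 6P + 6 → P* = £13, Q* = 84.
With the tax collected from consumers, demand (in seller-price terms) shifts: Qd = 97 − (P + 10.5).
Solving gives Q = 75 with consumers paying £22 and sellers receiving £11.5 (the £10.5 wedge).
ΔPS is the trapezoid between Q = 75 and Q = 84 of height £1.5: ½ · (84 + 75) · 1.5 = £119.25.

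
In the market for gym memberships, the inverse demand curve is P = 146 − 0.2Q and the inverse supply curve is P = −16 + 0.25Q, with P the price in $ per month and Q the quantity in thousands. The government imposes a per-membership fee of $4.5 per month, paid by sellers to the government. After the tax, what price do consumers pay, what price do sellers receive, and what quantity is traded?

Consumers pay $76; sellers receive $71.5; quantity = 350.

Inverting to Q(P) form: Qd = 730 − 5P; Qs = 4P + 64.
Without the tax, 730 − 5P = 4P + 64 gives 9P = 666, so P* = $74 and Q* = 360.
With the tax collected from sellers, supply shifts: Qs = 4(P − 4.5) + 64.
New equilibrium: consumers pay $76, sellers receive $71.5, Q = 350. (Wedge: Pb − Ps = 4.5.)
The less price-elastic side of the market bears the larger share of a per-unit tax.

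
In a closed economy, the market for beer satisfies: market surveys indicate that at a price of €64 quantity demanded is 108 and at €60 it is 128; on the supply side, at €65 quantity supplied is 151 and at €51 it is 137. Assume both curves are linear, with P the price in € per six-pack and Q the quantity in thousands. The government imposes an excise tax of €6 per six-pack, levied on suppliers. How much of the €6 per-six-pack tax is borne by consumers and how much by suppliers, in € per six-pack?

Demand slope: (128 − 108)/(60 − 64) = -5, so Qd = 428 − 5P.
Supply slope: (137 − 151)/(51 − 65) = 1, so Qs = P + 86.
Without the tax, 428 − 5P = P + 86 gives 6P = 342, so P* = €57 and Q* = 143.
With the tax collected from suppliers, supply shifts: Qs = (P − 6) + 86.
Solving gives Q = 138 with consumers paying €58 and suppliers receiving €52 (the €6 wedge).
Burden on consumers: €1; on suppliers: €5. (They sum to €6.)
The less price-elastic side of the market bears the larger share of a per-unit tax.

Consumers bear €1 per six-pack; suppliers bear €5 per six-pack.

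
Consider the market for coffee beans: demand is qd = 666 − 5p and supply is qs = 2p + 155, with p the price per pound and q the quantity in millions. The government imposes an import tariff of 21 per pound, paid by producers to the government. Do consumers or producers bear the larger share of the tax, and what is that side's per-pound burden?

Without the tax, 666 − 5p = 2p + 155 gives 7p = 511, so p* = 73 and q* = 301.
With the tax collected from producers, supply shifts: qs = 2(p − 21) + 155.
Solving gives q = 271 with consumers paying 79 and producers receiving 58 (the 21 wedge).
Per-pound burden: consumers 6, producers 15.
Producers take the larger share because supply is less price-elastic here (demand slope 5 vs supply slope 2).
The less price-elastic side of the market bears the larger share of a per-unit tax.

Producers bear the larger share: 15 per pound.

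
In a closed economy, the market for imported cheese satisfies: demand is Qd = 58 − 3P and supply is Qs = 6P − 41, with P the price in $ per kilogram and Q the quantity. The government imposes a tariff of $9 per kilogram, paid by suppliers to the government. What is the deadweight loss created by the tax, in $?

Deadweight loss = $81.

Without the tax, 58 − 3P = 6P − 41 gives 9P = 99, so P* = $11 and Q* = 25.
With the tax collected from suppliers, supply shifts: Qs = 6(P − 9) − 41.
New equilibrium: buyers pay $17, suppliers receive $8, Q = 7. (Wedge: Pb − Ps = 9.)
Quantity falls by |ΔQ| = |25 − 7| = 18.
DWL = ½ · t · |ΔQ| = ½ · 9 · 18 = $81.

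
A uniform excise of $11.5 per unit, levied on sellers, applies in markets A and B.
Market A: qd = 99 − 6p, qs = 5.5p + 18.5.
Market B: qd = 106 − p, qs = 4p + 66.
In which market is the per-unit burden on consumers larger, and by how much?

Market B, by $3.7.

Market A: pre-tax p* = $7, q* = 57; post-tax q = 24; per-unit burden on consumers = $5.5.
Market B: pre-tax p* = $8, q* = 98; post-tax q = 88.8; per-unit burden on consumers = $9.2.
Difference: $5.5 vs $9.2 → market B is larger by $3.7.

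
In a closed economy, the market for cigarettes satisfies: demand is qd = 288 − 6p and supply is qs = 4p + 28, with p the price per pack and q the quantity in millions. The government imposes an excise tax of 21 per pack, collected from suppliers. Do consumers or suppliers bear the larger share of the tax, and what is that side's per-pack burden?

Suppliers bear the larger share: 12.6 per pack.

Before the tax: set 288 − 6p = 4p + 28 → p* = 26, q* = 132.
With the tax collected from suppliers, supply shifts: qs = 4(p − 21) + 28.
New equilibrium: consumers pay 34.4, suppliers receive 13.4, q = 81.6. (Wedge: pb − ps = 21.)
Per-pack burden: consumers 8.4, suppliers 12.6.
Suppliers take the larger share because supply is less price-elastic here (demand slope 6 vs supply slope 4).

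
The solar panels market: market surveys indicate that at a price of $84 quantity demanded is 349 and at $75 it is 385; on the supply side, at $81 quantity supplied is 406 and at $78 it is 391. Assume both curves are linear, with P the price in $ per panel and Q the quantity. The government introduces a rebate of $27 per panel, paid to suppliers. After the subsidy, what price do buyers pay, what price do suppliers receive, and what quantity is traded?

Buyers pay $61; suppliers receive $88; quantity = 441.

Demand slope: (385 − 349)/(75 − 84) = -4, so Qd = 685 − 4P.
Supply slope: (391 − 406)/(78 − 81) = 5, so Qs = 5P + 1.
Without the subsidy, 685 − 4P = 5P + 1 gives 9P = 684, so P* = $76 and Q* = 381.
With a per-unit subsidy paid to suppliers, each receives P + 27 per unit sold, so supply becomes Qs = 5(P + 27) + 1.
Solving gives Q = 441 with buyers paying $61 and suppliers receiving $88 (the $27 wedge).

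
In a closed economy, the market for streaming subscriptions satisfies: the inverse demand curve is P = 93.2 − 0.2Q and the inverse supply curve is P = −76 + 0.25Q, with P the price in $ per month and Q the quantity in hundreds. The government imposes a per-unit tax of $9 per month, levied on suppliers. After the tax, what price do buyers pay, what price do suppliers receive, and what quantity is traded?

Buyers pay $22; suppliers receive $13; quantity = 356.

Rewrite in direct form: Qd = 466 − 5P and Qs = 4P + 304.
Before the tax: set 466 − 5P = 4P + 304 → P* = $18, Q* = 376.
With the tax collected from suppliers, supply shifts: Qs = 4(P − 9) + 304.
New equilibrium: buyers pay $22, suppliers receive $13, Q = 356. (Wedge: Pb − Ps = 9.)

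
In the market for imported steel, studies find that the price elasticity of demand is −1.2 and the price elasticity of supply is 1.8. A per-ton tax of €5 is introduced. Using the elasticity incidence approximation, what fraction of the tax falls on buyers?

Incidence ratio: buyers' share ≈ εs / (εs + |εd|) = 1.8 / (1.8 + 1.2) = 0.6.
Supply is the more elastic side, so buyers bear the larger share.

Buyers' share ≈ 0.6.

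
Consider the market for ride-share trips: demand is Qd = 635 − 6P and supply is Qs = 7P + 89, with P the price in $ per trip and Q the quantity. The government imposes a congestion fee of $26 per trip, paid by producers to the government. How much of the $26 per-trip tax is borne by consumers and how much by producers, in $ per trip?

Before the tax: set 635 − 6P = 7P + 89 → P* = $42, Q* = 383.
With the tax collected from producers, supply shifts: Qs = 7(P − 26) + 89.
New equilibrium: consumers pay $56, producers receive $30, Q = 299. (Wedge: Pb − Ps = 26.)
Burden on consumers: $14; on producers: $12. (They sum to $26.)

Consumers bear $14 per trip; producers bear $12 per trip.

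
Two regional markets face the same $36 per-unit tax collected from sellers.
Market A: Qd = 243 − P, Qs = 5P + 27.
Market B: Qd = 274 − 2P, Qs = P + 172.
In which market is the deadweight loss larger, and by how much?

Market A: pre-tax P* = $36, Q* = 207; post-tax Q = 177; deadweight loss = $540.
Market B: pre-tax P* = $34, Q* = 206; post-tax Q = 182; deadweight loss = $432.
Difference: $540 vs $432 → market A is larger by $108.

Market A, by $108.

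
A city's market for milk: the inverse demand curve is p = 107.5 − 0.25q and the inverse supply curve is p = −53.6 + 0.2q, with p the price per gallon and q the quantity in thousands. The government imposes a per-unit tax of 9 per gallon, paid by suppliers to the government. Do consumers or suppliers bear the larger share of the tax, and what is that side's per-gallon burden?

Consumers bear the larger share: 5 per gallon.

Rewrite in direct form: qd = 430 − 4p and qs = 5p + 268.
Without the tax, 430 − 4p = 5p + 268 gives 9p = 162, so p* = 18 and q* = 358.
With the tax collected from suppliers, supply shifts: qs = 5(p − 9) + 268.
Solving gives q = 338 with consumers paying 23 and suppliers receiving 14 (the 9 wedge).
Per-gallon burden: consumers 5, suppliers 4.
Consumers take the larger share because demand is less price-elastic here (demand slope 4 vs supply slope 5).
The less price-elastic side of the market bears the larger share of a per-unit tax.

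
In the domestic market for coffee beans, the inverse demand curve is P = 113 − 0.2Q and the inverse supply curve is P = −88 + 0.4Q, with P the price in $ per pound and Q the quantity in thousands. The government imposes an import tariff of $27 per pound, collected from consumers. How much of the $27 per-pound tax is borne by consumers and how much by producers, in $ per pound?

Consumers bear $9 per pound; producers bear $18 per pound.

Inverting to Q(P) form: Qd = 565 − 5P; Qs = 2.5P + 220.
Without the tax, 565 − 5P = 2.5P + 220 gives 7.5P = 345, so P* = $46 and Q* = 335.
With the tax collected from consumers, demand (in seller-price terms) shifts: Qd = 565 − 5(P + 27).
Solving gives Q = 290 with consumers paying $55 and producers receiving $28 (the $27 wedge).
Burden on consumers: $9; on producers: $18. (They sum to $27.)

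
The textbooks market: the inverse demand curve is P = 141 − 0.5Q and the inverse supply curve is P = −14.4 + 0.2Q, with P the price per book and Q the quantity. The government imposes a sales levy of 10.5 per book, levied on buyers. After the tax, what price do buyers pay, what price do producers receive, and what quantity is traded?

Inverting to Q(P) form: Qd = 282 − 2P; Qs = 5P + 72.
Without the tax, 282 − 2P = 5P + 72 gives 7P = 210, so P* = 30 and Q* = 222.
With the tax collected from buyers, demand (in seller-price terms) shifts: Qd = 282 − 2(P + 10.5).
Solving gives Q = 207 with buyers paying 37.5 and producers receiving 27 (the 10.5 wedge).

Buyers pay 37.5; producers receive 27; quantity = 207.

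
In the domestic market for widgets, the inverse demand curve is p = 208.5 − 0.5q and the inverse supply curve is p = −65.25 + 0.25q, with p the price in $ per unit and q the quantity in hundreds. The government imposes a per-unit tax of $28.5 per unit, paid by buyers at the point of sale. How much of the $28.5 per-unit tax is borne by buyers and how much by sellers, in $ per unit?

Inverting to q(p) form: qd = 417 − 2p; qs = 4p + 261.
Without the tax, 417 − 2p = 4p + 261 gives 6p = 156, so p* = $26 and q* = 365.
With the tax collected from buyers, demand (in seller-price terms) shifts: qd = 417 − 2(p + 28.5).
Solving gives q = 327 with buyers paying $45 and sellers receiving $16.5 (the $28.5 wedge).
Burden on buyers: $19; on sellers: $9.5. (They sum to $28.5.)
The less price-elastic side of the market bears the larger share of a per-unit tax.

Buyers bear $19 per unit; sellers bear $9.5 per unit.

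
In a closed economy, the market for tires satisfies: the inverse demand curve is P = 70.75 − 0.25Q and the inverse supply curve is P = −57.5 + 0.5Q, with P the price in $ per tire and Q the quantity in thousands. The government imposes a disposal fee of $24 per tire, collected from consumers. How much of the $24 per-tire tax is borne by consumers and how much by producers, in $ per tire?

Consumers bear $8 per tire; producers bear $16 per tire.

Rewrite in direct form: Qd = 283 − 4P and Qs = 2P + 115.
Without the tax, 283 − 4P = 2P + 115 gives 6P = 168, so P* = $28 and Q* = 171.
With the tax collected from consumers, demand (in seller-price terms) shifts: Qd = 283 − 4(P + 24).
Solving gives Q = 139 with consumers paying $36 and producers receiving $12 (the $24 wedge).
Burden on consumers: $8; on producers: $16. (They sum to $24.)
The less price-elastic side of the market bears the larger share of a per-unit tax.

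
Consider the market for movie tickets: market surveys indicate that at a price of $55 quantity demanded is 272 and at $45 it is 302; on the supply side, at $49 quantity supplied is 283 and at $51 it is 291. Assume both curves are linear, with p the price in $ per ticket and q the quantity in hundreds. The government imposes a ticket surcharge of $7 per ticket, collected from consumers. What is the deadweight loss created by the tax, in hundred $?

Demand slope: (302 − 272)/(45 − 55) = -3, so qd = 437 − 3p.
Supply slope: (291 − 283)/(51 − 49) = 4, so qs = 4p + 87.
Without the tax, 437 − 3p = 4p + 87 gives 7p = 350, so p* = $50 and q* = 287.
With the tax collected from consumers, demand (in seller-price terms) shifts: qd = 437 − 3(p + 7).
Solving gives q = 275 with consumers paying $54 and suppliers receiving $47 (the $7 wedge).
Quantity falls by |ΔQ| = |287 − 275| = 12.
DWL = ½ · t · |ΔQ| = ½ · 7 · 12 = $42.

Deadweight loss = $42 hundred.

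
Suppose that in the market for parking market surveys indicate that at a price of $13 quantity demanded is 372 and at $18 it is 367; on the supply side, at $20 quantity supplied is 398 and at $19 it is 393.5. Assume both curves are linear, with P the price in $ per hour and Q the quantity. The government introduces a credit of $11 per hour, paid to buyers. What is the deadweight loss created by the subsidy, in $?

Demand slope: (367 − 372)/(18 − 13) = -1, so Qd = 385 − P.
Supply slope: (393.5 − 398)/(19 − 20) = 4.5, so Qs = 4.5P + 308.
Before the subsidy: set 385 − P = 4.5P + 308 → P* = $14, Q* = 371.
With a per-unit subsidy paid to buyers, each effectively pays P − 11, so demand becomes Qd = 385 − (P − 11).
Solving gives Q = 380 with buyers paying $5 and sellers receiving $16 (the $11 wedge).
Quantity rises by |ΔQ| = |371 − 380| = 9.
DWL = ½ · t · |ΔQ| = ½ · 11 · 9 = $49.5.

Deadweight loss = $49.5.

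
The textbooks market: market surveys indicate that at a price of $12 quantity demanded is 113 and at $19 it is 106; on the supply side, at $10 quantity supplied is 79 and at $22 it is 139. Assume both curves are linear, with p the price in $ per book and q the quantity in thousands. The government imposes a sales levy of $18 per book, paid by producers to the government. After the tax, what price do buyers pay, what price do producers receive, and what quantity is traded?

Demand slope: (106 − 113)/(19 − 12) = -1, so qd = 125 − p.
Supply slope: (139 − 79)/(22 − 10) = 5, so qs = 5p + 29.
Before the tax: set 125 − p = 5p + 29 → p* = $16, q* = 109.
With the tax collected from producers, supply shifts: qs = 5(p − 18) + 29.
Solving gives q = 94 with buyers paying $31 and producers receiving $13 (the $18 wedge).

Buyers pay $31; producers receive $13; quantity = 94.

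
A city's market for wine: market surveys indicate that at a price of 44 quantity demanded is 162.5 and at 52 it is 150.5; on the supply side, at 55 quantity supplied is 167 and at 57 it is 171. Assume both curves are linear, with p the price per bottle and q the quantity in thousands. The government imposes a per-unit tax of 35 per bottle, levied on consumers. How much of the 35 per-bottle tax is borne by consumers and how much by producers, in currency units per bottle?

Consumers bear 20 per bottle; producers bear 15 per bottle.

Demand slope: (150.5 − 162.5)/(52 − 44) = -1.5, so qd = 228.5 − 1.5p.
Supply slope: (171 − 167)/(57 − 55) = 2, so qs = 2p + 57.
Without the tax, 228.5 − 1.5p = 2p + 57 gives 3.5p = 171.5, so p* = 49 and q* = 155.
With the tax collected from consumers, demand (in seller-price terms) shifts: qd = 228.5 − 1.5(p + 35).
Solving gives q = 125 with consumers paying 69 and producers receiving 34 (the 35 wedge).
Burden on consumers: 20; on producers: 15. (They sum to 35.)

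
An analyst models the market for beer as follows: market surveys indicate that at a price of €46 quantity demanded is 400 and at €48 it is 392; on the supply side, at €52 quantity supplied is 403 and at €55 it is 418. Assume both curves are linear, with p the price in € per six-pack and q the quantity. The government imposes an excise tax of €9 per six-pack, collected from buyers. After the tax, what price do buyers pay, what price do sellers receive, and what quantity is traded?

Buyers pay €54; sellers receive €45; quantity = 368.

Demand slope: (392 − 400)/(48 − 46) = -4, so qd = 584 − 4p.
Supply slope: (418 − 403)/(55 − 52) = 5, so qs = 5p + 143.
Before the tax: set 584 − 4p = 5p + 143 → p* = €49, q* = 388.
With the tax collected from buyers, demand (in seller-price terms) shifts: qd = 584 − 4(p + 9).
New equilibrium: buyers pay €54, sellers receive €45, q = 368. (Wedge: pb − ps = 9.)
The less price-elastic side of the market bears the larger share of a per-unit tax.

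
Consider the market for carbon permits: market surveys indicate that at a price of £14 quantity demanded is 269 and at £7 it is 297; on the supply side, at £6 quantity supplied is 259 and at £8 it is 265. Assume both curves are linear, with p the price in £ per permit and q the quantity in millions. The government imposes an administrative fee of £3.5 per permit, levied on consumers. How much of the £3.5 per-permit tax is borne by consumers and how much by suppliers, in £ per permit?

Consumers bear £1.5 per permit; suppliers bear £2 per permit.

Demand slope: (297 − 269)/(7 − 14) = -4, so qd = 325 − 4p.
Supply slope: (265 − 259)/(8 − 6) = 3, so qs = 3p + 241.
Before the tax: set 325 − 4p = 3p + 241 → p* = £12, q* = 277.
With the tax collected from consumers, demand (in seller-price terms) shifts: qd = 325 − 4(p + 3.5).
Solving gives q = 271 with consumers paying £13.5 and suppliers receiving £10 (the £3.5 wedge).
Burden on consumers: £1.5; on suppliers: £2. (They sum to £3.5.)
The less price-elastic side of the market bears the larger share of a per-unit tax.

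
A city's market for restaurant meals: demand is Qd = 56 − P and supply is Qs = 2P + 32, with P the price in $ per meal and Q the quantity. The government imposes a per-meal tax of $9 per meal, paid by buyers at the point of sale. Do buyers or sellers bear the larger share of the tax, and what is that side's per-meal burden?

Without the tax, 56 − P = 2P + 32 gives 3P = 24, so P* = $8 and Q* = 48.
With the tax collected from buyers, demand (in seller-price terms) shifts: Qd = 56 − (P + 9).
New equilibrium: buyers pay $14, sellers receive $5, Q = 42. (Wedge: Pb − Ps = 9.)
Per-meal burden: buyers $6, sellers $3.
Buyers take the larger share because demand is less price-elastic here (demand slope 1 vs supply slope 2).
The less price-elastic side of the market bears the larger share of a per-unit tax.

Buyers bear the larger share: $6 per meal.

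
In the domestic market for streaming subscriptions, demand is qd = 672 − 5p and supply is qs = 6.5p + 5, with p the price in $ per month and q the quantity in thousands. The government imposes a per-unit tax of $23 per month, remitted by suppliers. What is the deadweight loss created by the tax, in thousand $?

Before the tax: set 672 − 5p = 6.5p + 5 → p* = $58, q* = 382.
With the tax collected from suppliers, supply shifts: qs = 6.5(p − 23) + 5.
New equilibrium: consumers pay $71, suppliers receive $48, q = 317. (Wedge: pb − ps = 23.)
Quantity falls by |ΔQ| = |382 − 317| = 65.
DWL = ½ · t · |ΔQ| = ½ · 23 · 65 = $747.5.

Deadweight loss = $747.5 thousand.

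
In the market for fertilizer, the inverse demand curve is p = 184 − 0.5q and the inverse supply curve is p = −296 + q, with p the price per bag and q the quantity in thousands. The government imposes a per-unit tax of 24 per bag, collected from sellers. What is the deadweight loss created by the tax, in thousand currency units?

Rewrite in direct form: qd = 368 − 2p and qs = p + 296.
Before the tax: set 368 − 2p = p + 296 → p* = 24, q* = 320.
With the tax collected from sellers, supply shifts: qs = (p − 24) + 296.
Solving gives q = 304 with consumers paying 32 and sellers receiving 8 (the 24 wedge).
Quantity falls by |ΔQ| = |320 − 304| = 16.
DWL = ½ · t · |ΔQ| = ½ · 24 · 16 = 192.

Deadweight loss = 192 thousand.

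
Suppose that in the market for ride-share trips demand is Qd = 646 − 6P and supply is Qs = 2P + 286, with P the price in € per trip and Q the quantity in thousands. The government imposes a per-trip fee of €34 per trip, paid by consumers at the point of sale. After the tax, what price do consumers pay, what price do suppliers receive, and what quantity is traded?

Before the tax: set 646 − 6P = 2P + 286 → P* = €45, Q* = 376.
With the tax collected from consumers, demand (in seller-price terms) shifts: Qd = 646 − 6(P + 34).
Solving gives Q = 325 with consumers paying €53.5 and suppliers receiving €19.5 (the €34 wedge).
The less price-elastic side of the market bears the larger share of a per-unit tax.

Consumers pay €53.5; suppliers receive €19.5; quantity = 325.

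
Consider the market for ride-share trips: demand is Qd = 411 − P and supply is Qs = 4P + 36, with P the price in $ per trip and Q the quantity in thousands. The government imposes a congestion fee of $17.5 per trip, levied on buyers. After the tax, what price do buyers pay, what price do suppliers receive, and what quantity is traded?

Buyers pay $89; suppliers receive $71.5; quantity = 322.

Before the tax: set 411 − P = 4P + 36 → P* = $75, Q* = 336.
With the tax collected from buyers, demand (in seller-price terms) shifts: Qd = 411 − (P + 17.5).
Solving gives Q = 322 with buyers paying $89 and suppliers receiving $71.5 (the $17.5 wedge).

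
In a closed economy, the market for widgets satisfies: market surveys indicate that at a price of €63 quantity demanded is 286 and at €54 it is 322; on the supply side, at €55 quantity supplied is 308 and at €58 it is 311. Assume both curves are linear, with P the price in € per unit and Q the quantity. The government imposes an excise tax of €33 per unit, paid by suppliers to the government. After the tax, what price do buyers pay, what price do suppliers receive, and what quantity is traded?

Demand slope: (322 − 286)/(54 − 63) = -4, so Qd = 538 − 4P.
Supply slope: (311 − 308)/(58 − 55) = 1, so Qs = P + 253.
Without the tax, 538 − 4P = P + 253 gives 5P = 285, so P* = €57 and Q* = 310.
With the tax collected from suppliers, supply shifts: Qs = (P − 33) + 253.
New equilibrium: buyers pay €63.6, suppliers receive €30.6, Q = 283.6. (Wedge: Pb − Ps = 33.)

Buyers pay €63.6; suppliers receive €30.6; quantity = 283.6.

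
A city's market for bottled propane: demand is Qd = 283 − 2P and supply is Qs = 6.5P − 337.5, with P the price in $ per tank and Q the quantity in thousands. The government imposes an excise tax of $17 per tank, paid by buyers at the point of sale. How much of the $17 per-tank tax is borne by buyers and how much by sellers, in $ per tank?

Before the tax: set 283 − 2P = 6.5P − 337.5 → P* = $73, Q* = 137.
With the tax collected from buyers, demand (in seller-price terms) shifts: Qd = 283 − 2(P + 17).
Solving gives Q = 111 with buyers paying $86 and sellers receiving $69 (the $17 wedge).
Burden on buyers: $13; on sellers: $4. (They sum to $17.)

Buyers bear $13 per tank; sellers bear $4 per tank.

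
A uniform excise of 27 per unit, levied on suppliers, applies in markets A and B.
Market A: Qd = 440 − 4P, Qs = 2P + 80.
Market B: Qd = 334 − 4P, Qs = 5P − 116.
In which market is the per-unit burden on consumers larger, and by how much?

Market A: pre-tax P* = 60, Q* = 200; post-tax Q = 164; per-unit burden on consumers = 9.
Market B: pre-tax P* = 50, Q* = 134; post-tax Q = 74; per-unit burden on consumers = 15.
Difference: 9 vs 15 → market B is larger by 6.

Market B, by 6.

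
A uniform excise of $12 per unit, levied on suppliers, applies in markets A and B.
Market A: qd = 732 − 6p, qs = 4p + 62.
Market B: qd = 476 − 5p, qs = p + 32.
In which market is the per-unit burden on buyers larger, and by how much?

Market A: pre-tax p* = $67, q* = 330; post-tax q = 301.2; per-unit burden on buyers = $4.8.
Market B: pre-tax p* = $74, q* = 106; post-tax q = 96; per-unit burden on buyers = $2.
Difference: $4.8 vs $2 → market A is larger by $2.8.

Market A, by $2.8.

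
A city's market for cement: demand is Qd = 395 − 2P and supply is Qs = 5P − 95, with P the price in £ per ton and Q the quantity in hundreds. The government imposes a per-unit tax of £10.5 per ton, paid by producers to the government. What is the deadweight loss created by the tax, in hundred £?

Deadweight loss = £78.75 hundred.

Before the tax: set 395 − 2P = 5P − 95 → P* = £70, Q* = 255.
With the tax collected from producers, supply shifts: Qs = 5(P − 10.5) − 95.
New equilibrium: consumers pay £77.5, producers receive £67, Q = 240. (Wedge: Pb − Ps = 10.5.)
Quantity falls by |ΔQ| = |255 − 240| = 15.
DWL = ½ · t · |ΔQ| = ½ · 10.5 · 15 = £78.75.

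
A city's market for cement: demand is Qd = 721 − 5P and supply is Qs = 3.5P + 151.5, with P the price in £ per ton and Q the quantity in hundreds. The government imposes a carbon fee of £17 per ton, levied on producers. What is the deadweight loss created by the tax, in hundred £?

Without the tax, 721 − 5P = 3.5P + 151.5 gives 8.5P = 569.5, so P* = £67 and Q* = 386.
With the tax collected from producers, supply shifts: Qs = 3.5(P − 17) + 151.5.
Solving gives Q = 351 with consumers paying £74 and producers receiving £57 (the £17 wedge).
Quantity falls by |ΔQ| = |386 − 351| = 35.
DWL = ½ · t · |ΔQ| = ½ · 17 · 35 = £297.5.

Deadweight loss = £297.5 hundred.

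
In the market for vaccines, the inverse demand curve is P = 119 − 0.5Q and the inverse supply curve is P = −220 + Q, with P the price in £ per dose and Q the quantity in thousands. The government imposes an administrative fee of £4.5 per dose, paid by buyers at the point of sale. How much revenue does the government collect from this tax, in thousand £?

Tax revenue = £1003.5 thousand.

Inverting to Q(P) form: Qd = 238 − 2P; Qs = P + 220.
Without the tax, 238 − 2P = P + 220 gives 3P = 18, so P* = £6 and Q* = 226.
With the tax collected from buyers, demand (in seller-price terms) shifts: Qd = 238 − 2(P + 4.5).
New equilibrium: buyers pay £7.5, sellers receive £3, Q = 223. (Wedge: Pb − Ps = 4.5.)
Revenue = t · Q = 4.5 · 223 = £1003.5.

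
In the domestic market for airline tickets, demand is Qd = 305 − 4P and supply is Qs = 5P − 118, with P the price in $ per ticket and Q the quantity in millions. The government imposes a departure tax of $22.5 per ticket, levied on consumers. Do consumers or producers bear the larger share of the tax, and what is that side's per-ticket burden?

Consumers bear the larger share: $12.5 per ticket.

Without the tax, 305 − 4P = 5P − 118 gives 9P = 423, so P* = $47 and Q* = 117.
With the tax collected from consumers, demand (in seller-price terms) shifts: Qd = 305 − 4(P + 22.5).
Solving gives Q = 67 with consumers paying $59.5 and producers receiving $37 (the $22.5 wedge).
Per-ticket burden: consumers $12.5, producers $10.
Consumers take the larger share because demand is less price-elastic here (demand slope 4 vs supply slope 5).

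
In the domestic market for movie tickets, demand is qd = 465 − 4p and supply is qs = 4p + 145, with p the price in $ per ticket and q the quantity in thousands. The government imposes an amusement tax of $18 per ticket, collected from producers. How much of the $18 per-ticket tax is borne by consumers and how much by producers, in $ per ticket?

Without the tax, 465 − 4p = 4p + 145 gives 8p = 320, so p* = $40 and q* = 305.
With the tax collected from producers, supply shifts: qs = 4(p − 18) + 145.
Solving gives q = 269 with consumers paying $49 and producers receiving $31 (the $18 wedge).
Burden on consumers: $9; on producers: $9. (They sum to $18.)

Consumers bear $9 per ticket; producers bear $9 per ticket.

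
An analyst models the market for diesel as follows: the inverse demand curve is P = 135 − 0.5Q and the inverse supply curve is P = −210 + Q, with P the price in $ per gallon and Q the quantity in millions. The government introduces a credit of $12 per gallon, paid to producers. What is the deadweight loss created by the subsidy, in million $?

Deadweight loss = $48 million.

Inverting to Q(P) form: Qd = 270 − 2P; Qs = P + 210.
Without the subsidy, 270 − 2P = P + 210 gives 3P = 60, so P* = $20 and Q* = 230.
With a per-unit subsidy paid to producers, each receives P + 12 per unit sold, so supply becomes Qs = (P + 12) + 210.
Solving gives Q = 238 with buyers paying $16 and producers receiving $28 (the $12 wedge).
Quantity rises by |ΔQ| = |230 − 238| = 8.
DWL = ½ · t · |ΔQ| = ½ · 12 · 8 = $48.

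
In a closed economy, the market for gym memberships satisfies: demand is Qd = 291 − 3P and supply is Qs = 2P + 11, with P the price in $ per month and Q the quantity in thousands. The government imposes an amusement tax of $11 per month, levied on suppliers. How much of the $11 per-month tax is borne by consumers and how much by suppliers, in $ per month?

Consumers bear $4.4 per month; suppliers bear $6.6 per month.

Without the tax, 291 − 3P = 2P + 11 gives 5P = 280, so P* = $56 and Q* = 123.
With the tax collected from suppliers, supply shifts: Qs = 2(P − 11) + 11.
Solving gives Q = 109.8 with consumers paying $60.4 and suppliers receiving $49.4 (the $11 wedge).
Burden on consumers: $4.4; on suppliers: $6.6. (They sum to $11.)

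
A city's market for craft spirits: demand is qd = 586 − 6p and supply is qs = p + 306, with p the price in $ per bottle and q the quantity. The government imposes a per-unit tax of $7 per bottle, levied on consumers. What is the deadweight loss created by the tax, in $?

Before the tax: set 586 − 6p = p + 306 → p* = $40, q* = 346.
With the tax collected from consumers, demand (in seller-price terms) shifts: qd = 586 − 6(p + 7).
New equilibrium: consumers pay $41, producers receive $34, q = 340. (Wedge: pb − ps = 7.)
Quantity falls by |ΔQ| = |346 − 340| = 6.
DWL = ½ · t · |ΔQ| = ½ · 7 · 6 = $21.

Deadweight loss = $21.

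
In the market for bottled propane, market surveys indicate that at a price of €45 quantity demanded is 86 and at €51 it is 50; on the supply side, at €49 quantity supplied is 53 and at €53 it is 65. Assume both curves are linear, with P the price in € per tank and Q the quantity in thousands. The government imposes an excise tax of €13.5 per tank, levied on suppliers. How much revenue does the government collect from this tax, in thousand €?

Tax revenue = €391.5 thousand.

Demand slope: (50 − 86)/(51 − 45) = -6, so Qd = 356 − 6P.
Supply slope: (65 − 53)/(53 − 49) = 3, so Qs = 3P − 94.
Before the tax: set 356 − 6P = 3P − 94 → P* = €50, Q* = 56.
With the tax collected from suppliers, supply shifts: Qs = 3(P − 13.5) − 94.
Solving gives Q = 29 with buyers paying €54.5 and suppliers receiving €41 (the €13.5 wedge).
Revenue = t · Q = 13.5 · 29 = €391.5.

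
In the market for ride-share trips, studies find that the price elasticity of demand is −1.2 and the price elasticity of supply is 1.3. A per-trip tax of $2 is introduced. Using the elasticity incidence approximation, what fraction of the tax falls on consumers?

Consumers' share ≈ 0.52.

Incidence ratio: consumers' share ≈ εs / (εs + |εd|) = 1.3 / (1.3 + 1.2) = 0.52.
Supply is the more elastic side, so consumers bear the larger share.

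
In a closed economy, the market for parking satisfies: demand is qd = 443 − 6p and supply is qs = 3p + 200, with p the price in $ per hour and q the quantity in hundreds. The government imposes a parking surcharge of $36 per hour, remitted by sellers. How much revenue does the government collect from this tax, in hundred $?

Tax revenue = $7524 hundred.

Without the tax, 443 − 6p = 3p + 200 gives 9p = 243, so p* = $27 and q* = 281.
With the tax collected from sellers, supply shifts: qs = 3(p − 36) + 200.
Solving gives q = 209 with buyers paying $39 and sellers receiving $3 (the $36 wedge).
Revenue = t · Q = 36 · 209 = $7524.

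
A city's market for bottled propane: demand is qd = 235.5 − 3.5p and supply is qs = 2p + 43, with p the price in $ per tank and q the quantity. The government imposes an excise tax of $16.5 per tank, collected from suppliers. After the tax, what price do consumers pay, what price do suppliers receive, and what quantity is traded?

Consumers pay $41; suppliers receive $24.5; quantity = 92.

Without the tax, 235.5 − 3.5p = 2p + 43 gives 5.5p = 192.5, so p* = $35 and q* = 113.
With the tax collected from suppliers, supply shifts: qs = 2(p − 16.5) + 43.
Solving gives q = 92 with consumers paying $41 and suppliers receiving $24.5 (the $16.5 wedge).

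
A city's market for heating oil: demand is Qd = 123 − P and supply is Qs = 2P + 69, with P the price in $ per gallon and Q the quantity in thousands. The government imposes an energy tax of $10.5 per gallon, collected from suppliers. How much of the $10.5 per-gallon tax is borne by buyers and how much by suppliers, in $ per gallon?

Without the tax, 123 − P = 2P + 69 gives 3P = 54, so P* = $18 and Q* = 105.
With the tax collected from suppliers, supply shifts: Qs = 2(P − 10.5) + 69.
Solving gives Q = 98 with buyers paying $25 and suppliers receiving $14.5 (the $10.5 wedge).
Burden on buyers: $7; on suppliers: $3.5. (They sum to $10.5.)

Buyers bear $7 per gallon; suppliers bear $3.5 per gallon.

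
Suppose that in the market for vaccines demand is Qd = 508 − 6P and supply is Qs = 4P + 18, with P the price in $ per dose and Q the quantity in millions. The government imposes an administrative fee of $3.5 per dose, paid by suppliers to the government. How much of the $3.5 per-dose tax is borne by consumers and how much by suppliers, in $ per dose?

Consumers bear $1.4 per dose; suppliers bear $2.1 per dose.

Without the tax, 508 − 6P = 4P + 18 gives 10P = 490, so P* = $49 and Q* = 214.
With the tax collected from suppliers, supply shifts: Qs = 4(P − 3.5) + 18.
Solving gives Q = 205.6 with consumers paying $50.4 and suppliers receiving $46.9 (the $3.5 wedge).
Burden on consumers: $1.4; on suppliers: $2.1. (They sum to $3.5.)
The less price-elastic side of the market bears the larger share of a per-unit tax.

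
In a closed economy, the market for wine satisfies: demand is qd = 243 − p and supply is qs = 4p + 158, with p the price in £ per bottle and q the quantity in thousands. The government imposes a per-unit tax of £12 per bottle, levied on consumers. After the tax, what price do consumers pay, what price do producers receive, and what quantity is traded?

Consumers pay £26.6; producers receive £14.6; quantity = 216.4.

Before the tax: set 243 − p = 4p + 158 → p* = £17, q* = 226.
With the tax collected from consumers, demand (in seller-price terms) shifts: qd = 243 − (p + 12).
New equilibrium: consumers pay £26.6, producers receive £14.6, q = 216.4. (Wedge: pb − ps = 12.)
The less price-elastic side of the market bears the larger share of a per-unit tax.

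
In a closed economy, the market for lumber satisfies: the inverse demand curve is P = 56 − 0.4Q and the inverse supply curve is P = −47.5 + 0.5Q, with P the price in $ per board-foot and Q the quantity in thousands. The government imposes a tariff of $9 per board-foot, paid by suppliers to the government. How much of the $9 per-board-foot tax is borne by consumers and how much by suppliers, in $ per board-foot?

Consumers bear $4 per board-foot; suppliers bear $5 per board-foot.

Inverting to Q(P) form: Qd = 140 − 2.5P; Qs = 2P + 95.
Before the tax: set 140 − 2.5P = 2P + 95 → P* = $10, Q* = 115.
With the tax collected from suppliers, supply shifts: Qs = 2(P − 9) + 95.
Solving gives Q = 105 with consumers paying $14 and suppliers receiving $5 (the $9 wedge).
Burden on consumers: $4; on suppliers: $5. (They sum to $9.)
The less price-elastic side of the market bears the larger share of a per-unit tax.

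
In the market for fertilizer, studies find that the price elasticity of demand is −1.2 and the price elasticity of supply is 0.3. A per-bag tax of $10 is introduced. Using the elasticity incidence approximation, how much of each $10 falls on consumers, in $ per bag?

Consumers bear ≈ $2 per bag.

Incidence ratio: consumers' share ≈ εs / (εs + |εd|) = 0.3 / (0.3 + 1.2) = 0.2.
So consumers bear ≈ 0.2 × $10 = $2; sellers bear $8.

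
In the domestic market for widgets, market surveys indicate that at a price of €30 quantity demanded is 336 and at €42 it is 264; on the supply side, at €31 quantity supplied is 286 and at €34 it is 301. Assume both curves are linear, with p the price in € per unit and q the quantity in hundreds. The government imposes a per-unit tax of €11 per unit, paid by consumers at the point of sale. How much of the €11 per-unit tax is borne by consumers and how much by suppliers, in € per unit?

Demand slope: (264 − 336)/(42 − 30) = -6, so qd = 516 − 6p.
Supply slope: (301 − 286)/(34 − 31) = 5, so qs = 5p + 131.
Without the tax, 516 − 6p = 5p + 131 gives 11p = 385, so p* = €35 and q* = 306.
With the tax collected from consumers, demand (in seller-price terms) shifts: qd = 516 − 6(p + 11).
Solving gives q = 276 with consumers paying €40 and suppliers receiving €29 (the €11 wedge).
Burden on consumers: €5; on suppliers: €6. (They sum to €11.)

Consumers bear €5 per unit; suppliers bear €6 per unit.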